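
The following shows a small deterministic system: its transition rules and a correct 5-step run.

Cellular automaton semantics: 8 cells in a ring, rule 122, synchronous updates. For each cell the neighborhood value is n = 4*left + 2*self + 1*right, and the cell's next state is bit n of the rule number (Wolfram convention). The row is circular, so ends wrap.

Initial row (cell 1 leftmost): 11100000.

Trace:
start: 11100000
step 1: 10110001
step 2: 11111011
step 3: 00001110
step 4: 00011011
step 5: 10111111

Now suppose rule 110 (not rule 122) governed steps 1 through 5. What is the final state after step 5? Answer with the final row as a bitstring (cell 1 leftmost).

11111010

(re-executing steps 1..5 under rule 110; state before step 1: 11100000)
step 1: 10100001
step 2: 11100011
step 3: 00100110
step 4: 01101110
step 5: 11111010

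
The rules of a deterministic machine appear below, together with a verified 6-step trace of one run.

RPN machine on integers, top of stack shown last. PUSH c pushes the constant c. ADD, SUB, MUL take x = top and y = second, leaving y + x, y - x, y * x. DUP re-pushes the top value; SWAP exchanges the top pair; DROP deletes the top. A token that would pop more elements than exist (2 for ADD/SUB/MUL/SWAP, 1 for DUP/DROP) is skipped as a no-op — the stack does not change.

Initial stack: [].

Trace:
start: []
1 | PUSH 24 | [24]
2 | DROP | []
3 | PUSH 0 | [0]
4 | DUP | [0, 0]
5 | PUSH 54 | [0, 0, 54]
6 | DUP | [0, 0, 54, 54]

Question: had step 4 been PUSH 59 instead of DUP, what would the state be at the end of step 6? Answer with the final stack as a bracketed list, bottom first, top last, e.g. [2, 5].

[0, 59, 54, 54]

(re-executing from step 4 with the substitution; state before step 4: [0])
4 | PUSH 59 | [0, 59]
5 | PUSH 54 | [0, 59, 54]
6 | DUP | [0, 59, 54, 54]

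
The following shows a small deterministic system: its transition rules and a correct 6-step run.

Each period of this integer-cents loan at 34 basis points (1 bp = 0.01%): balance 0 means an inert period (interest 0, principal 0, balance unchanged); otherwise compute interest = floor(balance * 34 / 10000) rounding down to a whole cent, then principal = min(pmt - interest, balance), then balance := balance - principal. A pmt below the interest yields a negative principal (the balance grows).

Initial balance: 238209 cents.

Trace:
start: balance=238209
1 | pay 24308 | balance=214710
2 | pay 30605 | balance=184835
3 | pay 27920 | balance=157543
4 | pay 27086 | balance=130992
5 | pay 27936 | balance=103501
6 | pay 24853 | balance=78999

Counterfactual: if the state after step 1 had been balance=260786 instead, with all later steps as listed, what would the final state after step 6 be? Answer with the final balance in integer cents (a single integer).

state after step 1 := balance=260786
2 | pay 30605 | balance=231067
3 | pay 27920 | balance=203932
4 | pay 27086 | balance=177539
5 | pay 27936 | balance=150206
6 | pay 24853 | balance=125863

125863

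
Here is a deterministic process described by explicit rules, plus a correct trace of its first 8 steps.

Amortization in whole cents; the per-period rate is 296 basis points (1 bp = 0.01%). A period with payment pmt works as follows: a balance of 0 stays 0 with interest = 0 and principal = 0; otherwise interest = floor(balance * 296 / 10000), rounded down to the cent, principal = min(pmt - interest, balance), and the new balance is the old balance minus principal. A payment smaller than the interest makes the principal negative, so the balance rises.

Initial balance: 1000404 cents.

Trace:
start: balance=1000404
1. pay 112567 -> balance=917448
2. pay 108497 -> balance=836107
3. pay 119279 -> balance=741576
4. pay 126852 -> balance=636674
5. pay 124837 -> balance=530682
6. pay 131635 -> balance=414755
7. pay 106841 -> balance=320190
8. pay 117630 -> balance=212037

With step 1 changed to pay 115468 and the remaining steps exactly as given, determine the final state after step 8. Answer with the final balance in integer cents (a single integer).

(re-executing from step 1 with the substitution; state before step 1: balance=1000404)
1. pay 115468 -> balance=914547
2. pay 108497 -> balance=833120
3. pay 119279 -> balance=738501
4. pay 126852 -> balance=633508
5. pay 124837 -> balance=527422
6. pay 131635 -> balance=411398
7. pay 106841 -> balance=316734
8. pay 117630 -> balance=208479

208479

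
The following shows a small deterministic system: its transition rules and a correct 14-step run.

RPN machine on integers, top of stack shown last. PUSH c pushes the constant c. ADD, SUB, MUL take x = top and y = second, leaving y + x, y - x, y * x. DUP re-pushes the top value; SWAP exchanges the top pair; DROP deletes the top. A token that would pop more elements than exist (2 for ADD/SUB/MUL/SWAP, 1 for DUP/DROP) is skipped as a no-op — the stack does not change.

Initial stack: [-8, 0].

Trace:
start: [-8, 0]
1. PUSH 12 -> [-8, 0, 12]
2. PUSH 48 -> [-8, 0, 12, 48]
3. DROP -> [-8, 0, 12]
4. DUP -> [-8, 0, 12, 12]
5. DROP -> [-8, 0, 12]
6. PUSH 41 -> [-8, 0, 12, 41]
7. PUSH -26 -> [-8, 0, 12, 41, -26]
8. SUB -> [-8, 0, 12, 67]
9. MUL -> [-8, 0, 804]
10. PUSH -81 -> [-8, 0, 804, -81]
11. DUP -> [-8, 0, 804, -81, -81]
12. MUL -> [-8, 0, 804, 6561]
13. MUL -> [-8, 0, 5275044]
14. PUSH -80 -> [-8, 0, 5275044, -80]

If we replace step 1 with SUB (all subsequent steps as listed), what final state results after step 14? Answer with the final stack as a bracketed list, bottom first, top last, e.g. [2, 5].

[-3516696, -80]

(re-executing from step 1 with the substitution; state before step 1: [-8, 0])
1. SUB -> [-8]
2. PUSH 48 -> [-8, 48]
3. DROP -> [-8]
4. DUP -> [-8, -8]
5. DROP -> [-8]
6. PUSH 41 -> [-8, 41]
7. PUSH -26 -> [-8, 41, -26]
8. SUB -> [-8, 67]
9. MUL -> [-536]
10. PUSH -81 -> [-536, -81]
11. DUP -> [-536, -81, -81]
12. MUL -> [-536, 6561]
13. MUL -> [-3516696]
14. PUSH -80 -> [-3516696, -80]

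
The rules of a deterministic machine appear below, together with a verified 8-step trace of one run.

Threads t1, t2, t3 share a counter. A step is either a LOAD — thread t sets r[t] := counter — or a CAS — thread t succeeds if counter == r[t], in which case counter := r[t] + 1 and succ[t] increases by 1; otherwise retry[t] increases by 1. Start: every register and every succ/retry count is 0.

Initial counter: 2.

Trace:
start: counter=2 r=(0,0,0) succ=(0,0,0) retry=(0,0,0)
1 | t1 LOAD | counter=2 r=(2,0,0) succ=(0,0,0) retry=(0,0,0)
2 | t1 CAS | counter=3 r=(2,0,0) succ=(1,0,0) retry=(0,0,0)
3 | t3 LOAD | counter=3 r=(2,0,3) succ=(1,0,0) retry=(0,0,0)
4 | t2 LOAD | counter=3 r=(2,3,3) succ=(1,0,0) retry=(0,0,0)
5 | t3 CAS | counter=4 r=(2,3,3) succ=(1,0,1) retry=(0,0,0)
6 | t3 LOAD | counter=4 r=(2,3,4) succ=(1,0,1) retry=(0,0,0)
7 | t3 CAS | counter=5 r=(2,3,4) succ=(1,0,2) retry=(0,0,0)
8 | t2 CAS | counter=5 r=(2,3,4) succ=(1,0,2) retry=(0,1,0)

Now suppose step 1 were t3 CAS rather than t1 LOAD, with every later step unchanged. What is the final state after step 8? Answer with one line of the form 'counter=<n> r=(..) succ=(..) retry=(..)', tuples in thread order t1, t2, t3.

(re-executing from step 1 with the substitution; state before step 1: counter=2 r=(0,0,0) succ=(0,0,0) retry=(0,0,0))
1 | t3 CAS | counter=2 r=(0,0,0) succ=(0,0,0) retry=(0,0,1)
2 | t1 CAS | counter=2 r=(0,0,0) succ=(0,0,0) retry=(1,0,1)
3 | t3 LOAD | counter=2 r=(0,0,2) succ=(0,0,0) retry=(1,0,1)
4 | t2 LOAD | counter=2 r=(0,2,2) succ=(0,0,0) retry=(1,0,1)
5 | t3 CAS | counter=3 r=(0,2,2) succ=(0,0,1) retry=(1,0,1)
6 | t3 LOAD | counter=3 r=(0,2,3) succ=(0,0,1) retry=(1,0,1)
7 | t3 CAS | counter=4 r=(0,2,3) succ=(0,0,2) retry=(1,0,1)
8 | t2 CAS | counter=4 r=(0,2,3) succ=(0,0,2) retry=(1,1,1)

counter=4 r=(0,2,3) succ=(0,0,2) retry=(1,1,1)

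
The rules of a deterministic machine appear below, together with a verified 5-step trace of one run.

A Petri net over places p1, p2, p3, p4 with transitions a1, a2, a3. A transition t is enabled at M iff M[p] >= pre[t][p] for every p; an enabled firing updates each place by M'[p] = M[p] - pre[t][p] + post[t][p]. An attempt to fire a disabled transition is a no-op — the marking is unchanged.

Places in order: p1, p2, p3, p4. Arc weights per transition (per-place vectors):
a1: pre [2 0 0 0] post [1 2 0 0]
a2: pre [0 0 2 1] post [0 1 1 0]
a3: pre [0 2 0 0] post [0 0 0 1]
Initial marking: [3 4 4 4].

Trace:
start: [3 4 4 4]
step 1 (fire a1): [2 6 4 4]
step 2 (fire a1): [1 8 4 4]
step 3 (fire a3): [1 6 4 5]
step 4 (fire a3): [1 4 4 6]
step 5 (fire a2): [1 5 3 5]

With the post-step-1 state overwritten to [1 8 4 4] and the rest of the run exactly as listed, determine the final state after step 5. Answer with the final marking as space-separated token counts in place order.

state after step 1 := [1 8 4 4]
step 2 (fire a1): [1 8 4 4]
step 3 (fire a3): [1 6 4 5]
step 4 (fire a3): [1 4 4 6]
step 5 (fire a2): [1 5 3 5]

1 5 3 5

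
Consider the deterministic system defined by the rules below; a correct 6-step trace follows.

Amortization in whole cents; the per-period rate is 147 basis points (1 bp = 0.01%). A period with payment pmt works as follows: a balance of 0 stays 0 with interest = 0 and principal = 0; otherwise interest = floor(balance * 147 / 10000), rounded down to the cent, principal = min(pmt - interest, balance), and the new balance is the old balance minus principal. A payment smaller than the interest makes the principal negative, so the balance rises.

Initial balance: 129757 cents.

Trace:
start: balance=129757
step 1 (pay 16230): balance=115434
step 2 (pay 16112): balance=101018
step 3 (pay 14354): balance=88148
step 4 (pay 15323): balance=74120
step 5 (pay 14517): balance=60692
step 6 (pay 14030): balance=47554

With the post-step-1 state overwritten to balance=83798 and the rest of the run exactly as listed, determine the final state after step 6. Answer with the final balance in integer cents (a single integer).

state after step 1 := balance=83798
step 2 (pay 16112): balance=68917
step 3 (pay 14354): balance=55576
step 4 (pay 15323): balance=41069
step 5 (pay 14517): balance=27155
step 6 (pay 14030): balance=13524

13524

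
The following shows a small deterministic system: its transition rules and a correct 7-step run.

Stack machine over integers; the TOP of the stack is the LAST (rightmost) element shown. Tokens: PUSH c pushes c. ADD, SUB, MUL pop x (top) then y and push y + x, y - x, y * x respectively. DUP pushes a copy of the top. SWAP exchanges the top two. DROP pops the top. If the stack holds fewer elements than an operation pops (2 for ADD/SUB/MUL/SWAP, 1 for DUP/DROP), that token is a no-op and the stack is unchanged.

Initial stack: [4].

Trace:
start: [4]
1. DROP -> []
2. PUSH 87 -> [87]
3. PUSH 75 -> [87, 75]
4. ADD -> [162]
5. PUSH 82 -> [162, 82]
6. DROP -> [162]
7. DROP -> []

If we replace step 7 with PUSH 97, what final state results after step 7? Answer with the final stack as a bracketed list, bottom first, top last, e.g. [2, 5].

(re-executing from step 7 with the substitution; state before step 7: [162])
7. PUSH 97 -> [162, 97]

[162, 97]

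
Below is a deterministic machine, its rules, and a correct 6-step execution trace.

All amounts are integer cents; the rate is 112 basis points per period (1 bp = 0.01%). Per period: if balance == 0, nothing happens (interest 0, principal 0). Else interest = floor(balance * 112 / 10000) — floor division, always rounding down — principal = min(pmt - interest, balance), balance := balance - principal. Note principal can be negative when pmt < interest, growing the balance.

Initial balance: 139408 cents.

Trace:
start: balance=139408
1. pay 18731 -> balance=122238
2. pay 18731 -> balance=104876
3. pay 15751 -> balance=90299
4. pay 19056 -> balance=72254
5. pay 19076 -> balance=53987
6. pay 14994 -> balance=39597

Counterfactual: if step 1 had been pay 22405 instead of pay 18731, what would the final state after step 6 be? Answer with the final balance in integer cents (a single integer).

35711

(re-executing from step 1 with the substitution; state before step 1: balance=139408)
1. pay 22405 -> balance=118564
2. pay 18731 -> balance=101160
3. pay 15751 -> balance=86541
4. pay 19056 -> balance=68454
5. pay 19076 -> balance=50144
6. pay 14994 -> balance=35711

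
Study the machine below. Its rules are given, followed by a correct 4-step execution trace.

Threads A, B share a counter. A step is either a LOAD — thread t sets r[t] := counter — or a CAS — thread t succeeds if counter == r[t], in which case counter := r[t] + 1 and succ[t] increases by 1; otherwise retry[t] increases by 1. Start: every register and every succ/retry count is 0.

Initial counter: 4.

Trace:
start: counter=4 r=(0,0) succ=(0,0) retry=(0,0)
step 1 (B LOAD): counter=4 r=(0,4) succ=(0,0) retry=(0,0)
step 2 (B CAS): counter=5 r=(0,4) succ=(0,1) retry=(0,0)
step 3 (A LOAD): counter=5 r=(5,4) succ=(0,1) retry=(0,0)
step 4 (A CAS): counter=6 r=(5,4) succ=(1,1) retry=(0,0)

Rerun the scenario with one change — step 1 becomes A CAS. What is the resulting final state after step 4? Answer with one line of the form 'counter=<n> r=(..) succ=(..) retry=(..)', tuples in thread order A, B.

counter=5 r=(4,0) succ=(1,0) retry=(1,1)

(re-executing from step 1 with the substitution; state before step 1: counter=4 r=(0,0) succ=(0,0) retry=(0,0))
step 1 (A CAS): counter=4 r=(0,0) succ=(0,0) retry=(1,0)
step 2 (B CAS): counter=4 r=(0,0) succ=(0,0) retry=(1,1)
step 3 (A LOAD): counter=4 r=(4,0) succ=(0,0) retry=(1,1)
step 4 (A CAS): counter=5 r=(4,0) succ=(1,0) retry=(1,1)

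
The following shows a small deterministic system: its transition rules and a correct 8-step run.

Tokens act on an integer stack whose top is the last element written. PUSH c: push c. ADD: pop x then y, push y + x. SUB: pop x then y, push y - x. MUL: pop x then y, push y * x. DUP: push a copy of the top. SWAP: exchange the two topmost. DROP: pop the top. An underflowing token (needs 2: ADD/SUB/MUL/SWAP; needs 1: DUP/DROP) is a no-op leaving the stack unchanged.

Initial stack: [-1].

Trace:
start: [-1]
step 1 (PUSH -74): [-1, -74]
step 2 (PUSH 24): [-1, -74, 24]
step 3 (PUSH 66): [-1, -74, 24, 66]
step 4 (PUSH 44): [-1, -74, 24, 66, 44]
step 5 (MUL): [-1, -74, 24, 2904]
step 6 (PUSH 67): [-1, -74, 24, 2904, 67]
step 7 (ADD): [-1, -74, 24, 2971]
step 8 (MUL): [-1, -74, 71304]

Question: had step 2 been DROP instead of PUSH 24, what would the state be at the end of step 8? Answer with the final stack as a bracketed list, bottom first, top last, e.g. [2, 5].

[-2971]

(re-executing from step 2 with the substitution; state before step 2: [-1, -74])
step 2 (DROP): [-1]
step 3 (PUSH 66): [-1, 66]
step 4 (PUSH 44): [-1, 66, 44]
step 5 (MUL): [-1, 2904]
step 6 (PUSH 67): [-1, 2904, 67]
step 7 (ADD): [-1, 2971]
step 8 (MUL): [-2971]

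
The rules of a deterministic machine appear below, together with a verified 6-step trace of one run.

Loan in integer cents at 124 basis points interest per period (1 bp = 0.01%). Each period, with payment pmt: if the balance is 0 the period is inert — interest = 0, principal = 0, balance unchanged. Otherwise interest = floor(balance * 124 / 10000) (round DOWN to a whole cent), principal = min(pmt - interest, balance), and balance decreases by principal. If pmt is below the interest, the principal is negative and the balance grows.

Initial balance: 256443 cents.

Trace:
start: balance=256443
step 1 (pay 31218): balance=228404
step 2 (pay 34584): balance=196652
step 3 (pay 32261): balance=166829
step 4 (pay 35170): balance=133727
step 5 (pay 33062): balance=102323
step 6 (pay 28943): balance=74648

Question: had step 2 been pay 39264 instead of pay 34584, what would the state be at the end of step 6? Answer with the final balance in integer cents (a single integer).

(re-executing from step 2 with the substitution; state before step 2: balance=228404)
step 2 (pay 39264): balance=191972
step 3 (pay 32261): balance=162091
step 4 (pay 35170): balance=128930
step 5 (pay 33062): balance=97466
step 6 (pay 28943): balance=69731

69731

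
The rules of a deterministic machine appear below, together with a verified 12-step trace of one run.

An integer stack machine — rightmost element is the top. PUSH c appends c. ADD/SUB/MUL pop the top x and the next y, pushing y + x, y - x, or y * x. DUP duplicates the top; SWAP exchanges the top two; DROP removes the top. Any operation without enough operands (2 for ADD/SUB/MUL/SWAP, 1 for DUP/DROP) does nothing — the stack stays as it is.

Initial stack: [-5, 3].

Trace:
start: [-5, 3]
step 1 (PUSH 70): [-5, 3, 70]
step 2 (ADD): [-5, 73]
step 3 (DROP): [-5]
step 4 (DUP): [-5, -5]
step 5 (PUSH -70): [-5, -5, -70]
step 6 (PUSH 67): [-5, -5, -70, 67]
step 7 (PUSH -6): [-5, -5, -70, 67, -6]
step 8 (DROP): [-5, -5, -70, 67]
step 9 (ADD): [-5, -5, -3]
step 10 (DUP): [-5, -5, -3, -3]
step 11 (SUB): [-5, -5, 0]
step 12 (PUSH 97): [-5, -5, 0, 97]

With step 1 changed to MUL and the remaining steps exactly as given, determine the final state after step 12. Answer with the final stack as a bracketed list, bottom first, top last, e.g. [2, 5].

[0, 97]

(re-executing from step 1 with the substitution; state before step 1: [-5, 3])
step 1 (MUL): [-15]
step 2 (ADD): [-15]
step 3 (DROP): []
step 4 (DUP): []
step 5 (PUSH -70): [-70]
step 6 (PUSH 67): [-70, 67]
step 7 (PUSH -6): [-70, 67, -6]
step 8 (DROP): [-70, 67]
step 9 (ADD): [-3]
step 10 (DUP): [-3, -3]
step 11 (SUB): [0]
step 12 (PUSH 97): [0, 97]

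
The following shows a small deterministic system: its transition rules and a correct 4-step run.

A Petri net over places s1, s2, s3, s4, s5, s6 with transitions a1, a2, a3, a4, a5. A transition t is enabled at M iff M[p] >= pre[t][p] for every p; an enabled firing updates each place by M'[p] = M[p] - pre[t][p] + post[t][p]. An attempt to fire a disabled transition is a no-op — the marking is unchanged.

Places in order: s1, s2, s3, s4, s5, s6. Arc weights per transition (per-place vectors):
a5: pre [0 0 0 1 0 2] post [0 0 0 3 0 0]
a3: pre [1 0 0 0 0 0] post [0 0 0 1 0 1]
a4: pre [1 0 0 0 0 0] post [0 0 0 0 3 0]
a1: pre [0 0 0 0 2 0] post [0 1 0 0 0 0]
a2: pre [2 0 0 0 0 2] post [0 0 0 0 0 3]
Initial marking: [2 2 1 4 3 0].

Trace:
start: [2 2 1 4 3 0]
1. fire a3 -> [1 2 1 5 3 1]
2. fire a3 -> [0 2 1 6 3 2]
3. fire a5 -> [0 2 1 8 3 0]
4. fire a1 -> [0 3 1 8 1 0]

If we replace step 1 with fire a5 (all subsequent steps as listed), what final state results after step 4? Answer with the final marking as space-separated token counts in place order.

1 3 1 5 1 1

(re-executing from step 1 with the substitution; state before step 1: [2 2 1 4 3 0])
1. fire a5 -> [2 2 1 4 3 0]
2. fire a3 -> [1 2 1 5 3 1]
3. fire a5 -> [1 2 1 5 3 1]
4. fire a1 -> [1 3 1 5 1 1]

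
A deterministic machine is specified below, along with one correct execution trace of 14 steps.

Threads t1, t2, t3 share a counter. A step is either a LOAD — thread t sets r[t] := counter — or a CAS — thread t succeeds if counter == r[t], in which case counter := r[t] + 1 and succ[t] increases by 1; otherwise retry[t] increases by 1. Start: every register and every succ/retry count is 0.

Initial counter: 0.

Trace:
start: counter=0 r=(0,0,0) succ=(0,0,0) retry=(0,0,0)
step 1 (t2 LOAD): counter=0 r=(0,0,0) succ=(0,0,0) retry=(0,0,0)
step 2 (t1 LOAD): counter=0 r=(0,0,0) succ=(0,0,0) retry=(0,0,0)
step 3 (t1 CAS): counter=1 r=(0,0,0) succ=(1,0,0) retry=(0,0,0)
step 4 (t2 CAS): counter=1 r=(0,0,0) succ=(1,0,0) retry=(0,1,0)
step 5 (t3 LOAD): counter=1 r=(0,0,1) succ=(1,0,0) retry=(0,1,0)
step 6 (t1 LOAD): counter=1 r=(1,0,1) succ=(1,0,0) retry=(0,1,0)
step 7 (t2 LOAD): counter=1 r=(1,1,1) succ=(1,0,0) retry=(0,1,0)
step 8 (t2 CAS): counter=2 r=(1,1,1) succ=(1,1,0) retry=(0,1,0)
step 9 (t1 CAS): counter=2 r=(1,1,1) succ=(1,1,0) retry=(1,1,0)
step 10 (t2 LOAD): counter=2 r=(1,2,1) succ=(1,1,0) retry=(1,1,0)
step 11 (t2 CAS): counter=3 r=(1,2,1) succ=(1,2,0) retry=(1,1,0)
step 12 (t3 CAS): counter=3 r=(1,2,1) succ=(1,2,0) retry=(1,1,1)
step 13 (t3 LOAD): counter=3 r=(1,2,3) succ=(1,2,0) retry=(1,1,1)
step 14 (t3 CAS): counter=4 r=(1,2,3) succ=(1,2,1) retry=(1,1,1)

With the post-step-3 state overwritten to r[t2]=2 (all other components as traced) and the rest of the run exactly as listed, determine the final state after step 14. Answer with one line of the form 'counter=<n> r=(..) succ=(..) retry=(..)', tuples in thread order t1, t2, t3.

counter=4 r=(1,2,3) succ=(1,2,1) retry=(1,1,1)

state after step 3 := counter=1 r=(0,2,0) succ=(1,0,0) retry=(0,0,0)
step 4 (t2 CAS): counter=1 r=(0,2,0) succ=(1,0,0) retry=(0,1,0)
step 5 (t3 LOAD): counter=1 r=(0,2,1) succ=(1,0,0) retry=(0,1,0)
step 6 (t1 LOAD): counter=1 r=(1,2,1) succ=(1,0,0) retry=(0,1,0)
step 7 (t2 LOAD): counter=1 r=(1,1,1) succ=(1,0,0) retry=(0,1,0)
step 8 (t2 CAS): counter=2 r=(1,1,1) succ=(1,1,0) retry=(0,1,0)
step 9 (t1 CAS): counter=2 r=(1,1,1) succ=(1,1,0) retry=(1,1,0)
step 10 (t2 LOAD): counter=2 r=(1,2,1) succ=(1,1,0) retry=(1,1,0)
step 11 (t2 CAS): counter=3 r=(1,2,1) succ=(1,2,0) retry=(1,1,0)
step 12 (t3 CAS): counter=3 r=(1,2,1) succ=(1,2,0) retry=(1,1,1)
step 13 (t3 LOAD): counter=3 r=(1,2,3) succ=(1,2,0) retry=(1,1,1)
step 14 (t3 CAS): counter=4 r=(1,2,3) succ=(1,2,1) retry=(1,1,1)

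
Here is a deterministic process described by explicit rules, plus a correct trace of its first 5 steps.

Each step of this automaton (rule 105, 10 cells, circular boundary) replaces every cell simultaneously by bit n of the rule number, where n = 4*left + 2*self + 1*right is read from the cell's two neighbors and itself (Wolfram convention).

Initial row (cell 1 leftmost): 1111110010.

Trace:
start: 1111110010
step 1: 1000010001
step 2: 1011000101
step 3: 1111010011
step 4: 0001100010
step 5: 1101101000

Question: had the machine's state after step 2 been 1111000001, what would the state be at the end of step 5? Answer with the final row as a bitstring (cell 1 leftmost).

state after step 2 := 1111000001
step 3: 0001011101
step 4: 0100110110
step 5: 0000111110

0000111110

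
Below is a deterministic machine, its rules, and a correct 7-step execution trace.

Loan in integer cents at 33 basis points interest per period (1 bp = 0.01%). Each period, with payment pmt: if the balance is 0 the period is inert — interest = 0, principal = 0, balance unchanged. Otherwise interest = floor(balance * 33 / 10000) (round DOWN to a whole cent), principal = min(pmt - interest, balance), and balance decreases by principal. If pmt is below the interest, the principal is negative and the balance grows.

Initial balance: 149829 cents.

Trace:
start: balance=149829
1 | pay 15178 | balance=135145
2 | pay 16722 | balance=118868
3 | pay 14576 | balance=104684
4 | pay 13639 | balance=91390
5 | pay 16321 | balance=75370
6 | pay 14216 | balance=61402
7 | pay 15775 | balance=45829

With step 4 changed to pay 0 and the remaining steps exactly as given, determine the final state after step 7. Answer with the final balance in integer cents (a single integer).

59603

(re-executing from step 4 with the substitution; state before step 4: balance=104684)
4 | pay 0 | balance=105029
5 | pay 16321 | balance=89054
6 | pay 14216 | balance=75131
7 | pay 15775 | balance=59603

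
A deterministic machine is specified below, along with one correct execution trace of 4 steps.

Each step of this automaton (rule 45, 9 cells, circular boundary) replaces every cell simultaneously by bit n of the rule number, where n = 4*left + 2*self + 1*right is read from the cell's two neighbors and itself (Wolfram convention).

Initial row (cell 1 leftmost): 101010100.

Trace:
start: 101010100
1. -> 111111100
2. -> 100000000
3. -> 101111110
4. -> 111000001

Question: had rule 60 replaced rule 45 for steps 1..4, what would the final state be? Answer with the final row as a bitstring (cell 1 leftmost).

(re-executing steps 1..4 under rule 60; state before step 1: 101010100)
1. -> 111111110
2. -> 100000001
3. -> 010000001
4. -> 111000001

111000001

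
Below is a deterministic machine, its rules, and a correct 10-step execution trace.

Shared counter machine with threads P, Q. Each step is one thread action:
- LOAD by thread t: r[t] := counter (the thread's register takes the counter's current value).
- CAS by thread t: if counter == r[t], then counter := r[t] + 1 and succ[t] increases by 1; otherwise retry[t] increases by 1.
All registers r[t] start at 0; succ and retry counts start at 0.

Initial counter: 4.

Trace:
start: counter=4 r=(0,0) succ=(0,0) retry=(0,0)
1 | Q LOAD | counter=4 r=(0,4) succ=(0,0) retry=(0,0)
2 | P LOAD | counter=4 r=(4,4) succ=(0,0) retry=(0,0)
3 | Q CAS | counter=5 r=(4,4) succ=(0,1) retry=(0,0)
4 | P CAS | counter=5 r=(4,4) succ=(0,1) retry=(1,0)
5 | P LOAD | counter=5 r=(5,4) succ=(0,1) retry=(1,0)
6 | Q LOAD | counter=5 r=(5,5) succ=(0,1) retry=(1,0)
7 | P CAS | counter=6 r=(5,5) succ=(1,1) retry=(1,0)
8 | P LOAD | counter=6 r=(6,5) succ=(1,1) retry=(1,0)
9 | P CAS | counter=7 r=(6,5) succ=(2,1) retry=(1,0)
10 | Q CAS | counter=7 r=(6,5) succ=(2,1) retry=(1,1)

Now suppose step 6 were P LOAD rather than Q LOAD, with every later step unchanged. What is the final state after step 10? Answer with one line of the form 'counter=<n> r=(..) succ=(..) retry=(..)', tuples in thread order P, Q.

counter=7 r=(6,4) succ=(2,1) retry=(1,1)

(re-executing from step 6 with the substitution; state before step 6: counter=5 r=(5,4) succ=(0,1) retry=(1,0))
6 | P LOAD | counter=5 r=(5,4) succ=(0,1) retry=(1,0)
7 | P CAS | counter=6 r=(5,4) succ=(1,1) retry=(1,0)
8 | P LOAD | counter=6 r=(6,4) succ=(1,1) retry=(1,0)
9 | P CAS | counter=7 r=(6,4) succ=(2,1) retry=(1,0)
10 | Q CAS | counter=7 r=(6,4) succ=(2,1) retry=(1,1)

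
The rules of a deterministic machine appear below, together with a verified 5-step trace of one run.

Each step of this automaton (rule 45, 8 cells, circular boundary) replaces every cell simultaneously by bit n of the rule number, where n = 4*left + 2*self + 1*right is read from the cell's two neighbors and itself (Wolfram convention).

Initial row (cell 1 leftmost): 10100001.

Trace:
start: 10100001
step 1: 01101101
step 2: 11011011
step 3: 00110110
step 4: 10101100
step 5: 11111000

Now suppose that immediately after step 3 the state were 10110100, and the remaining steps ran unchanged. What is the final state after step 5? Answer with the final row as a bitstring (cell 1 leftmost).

10011000

state after step 3 := 10110100
step 4: 11101100
step 5: 10011000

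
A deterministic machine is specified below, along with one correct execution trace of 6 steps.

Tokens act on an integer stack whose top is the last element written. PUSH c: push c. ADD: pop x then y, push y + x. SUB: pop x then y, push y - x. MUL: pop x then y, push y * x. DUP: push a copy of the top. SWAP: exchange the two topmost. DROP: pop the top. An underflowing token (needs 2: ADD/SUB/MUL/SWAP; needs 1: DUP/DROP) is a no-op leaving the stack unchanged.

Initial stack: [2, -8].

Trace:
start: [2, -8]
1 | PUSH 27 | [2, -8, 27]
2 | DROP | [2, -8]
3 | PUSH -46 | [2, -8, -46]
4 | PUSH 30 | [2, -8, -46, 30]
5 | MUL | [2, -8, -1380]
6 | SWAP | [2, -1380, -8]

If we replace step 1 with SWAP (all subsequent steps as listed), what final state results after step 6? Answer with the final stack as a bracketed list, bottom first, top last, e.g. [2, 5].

(re-executing from step 1 with the substitution; state before step 1: [2, -8])
1 | SWAP | [-8, 2]
2 | DROP | [-8]
3 | PUSH -46 | [-8, -46]
4 | PUSH 30 | [-8, -46, 30]
5 | MUL | [-8, -1380]
6 | SWAP | [-1380, -8]

[-1380, -8]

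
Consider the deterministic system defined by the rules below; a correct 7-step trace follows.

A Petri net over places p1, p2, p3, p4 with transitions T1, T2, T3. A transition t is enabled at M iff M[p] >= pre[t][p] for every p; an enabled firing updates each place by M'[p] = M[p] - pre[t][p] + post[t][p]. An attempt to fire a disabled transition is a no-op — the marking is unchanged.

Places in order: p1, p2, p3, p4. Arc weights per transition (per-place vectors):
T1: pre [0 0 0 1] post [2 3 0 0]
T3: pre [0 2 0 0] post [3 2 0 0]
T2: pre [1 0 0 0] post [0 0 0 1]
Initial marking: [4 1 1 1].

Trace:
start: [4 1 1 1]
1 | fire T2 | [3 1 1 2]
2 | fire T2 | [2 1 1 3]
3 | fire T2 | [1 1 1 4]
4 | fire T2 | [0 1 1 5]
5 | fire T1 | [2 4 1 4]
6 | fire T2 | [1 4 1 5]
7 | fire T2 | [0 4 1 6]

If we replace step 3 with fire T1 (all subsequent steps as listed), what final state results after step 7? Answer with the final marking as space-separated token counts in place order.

(re-executing from step 3 with the substitution; state before step 3: [2 1 1 3])
3 | fire T1 | [4 4 1 2]
4 | fire T2 | [3 4 1 3]
5 | fire T1 | [5 7 1 2]
6 | fire T2 | [4 7 1 3]
7 | fire T2 | [3 7 1 4]

3 7 1 4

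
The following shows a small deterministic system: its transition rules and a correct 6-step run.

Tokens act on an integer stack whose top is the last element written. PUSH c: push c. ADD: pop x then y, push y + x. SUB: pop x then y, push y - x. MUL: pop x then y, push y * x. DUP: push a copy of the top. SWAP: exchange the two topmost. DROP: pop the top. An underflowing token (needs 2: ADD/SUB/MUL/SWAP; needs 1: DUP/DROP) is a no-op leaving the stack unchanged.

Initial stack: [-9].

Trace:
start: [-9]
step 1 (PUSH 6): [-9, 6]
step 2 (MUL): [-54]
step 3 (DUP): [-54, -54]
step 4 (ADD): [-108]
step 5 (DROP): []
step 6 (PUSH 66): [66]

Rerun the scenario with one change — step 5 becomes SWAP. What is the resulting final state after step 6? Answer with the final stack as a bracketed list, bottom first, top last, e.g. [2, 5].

[-108, 66]

(re-executing from step 5 with the substitution; state before step 5: [-108])
step 5 (SWAP): [-108]
step 6 (PUSH 66): [-108, 66]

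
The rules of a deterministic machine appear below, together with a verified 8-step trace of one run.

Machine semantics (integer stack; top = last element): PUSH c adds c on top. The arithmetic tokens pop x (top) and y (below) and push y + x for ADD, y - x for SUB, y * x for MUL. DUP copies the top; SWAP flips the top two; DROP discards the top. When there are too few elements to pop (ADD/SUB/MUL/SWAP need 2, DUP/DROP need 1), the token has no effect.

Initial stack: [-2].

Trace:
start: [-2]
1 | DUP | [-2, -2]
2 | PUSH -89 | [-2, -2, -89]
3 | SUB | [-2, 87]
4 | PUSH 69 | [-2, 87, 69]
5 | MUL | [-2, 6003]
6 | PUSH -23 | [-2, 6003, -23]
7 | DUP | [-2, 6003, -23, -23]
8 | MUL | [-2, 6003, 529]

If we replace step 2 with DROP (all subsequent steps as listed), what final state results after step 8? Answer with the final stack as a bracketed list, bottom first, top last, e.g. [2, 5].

(re-executing from step 2 with the substitution; state before step 2: [-2, -2])
2 | DROP | [-2]
3 | SUB | [-2]
4 | PUSH 69 | [-2, 69]
5 | MUL | [-138]
6 | PUSH -23 | [-138, -23]
7 | DUP | [-138, -23, -23]
8 | MUL | [-138, 529]

[-138, 529]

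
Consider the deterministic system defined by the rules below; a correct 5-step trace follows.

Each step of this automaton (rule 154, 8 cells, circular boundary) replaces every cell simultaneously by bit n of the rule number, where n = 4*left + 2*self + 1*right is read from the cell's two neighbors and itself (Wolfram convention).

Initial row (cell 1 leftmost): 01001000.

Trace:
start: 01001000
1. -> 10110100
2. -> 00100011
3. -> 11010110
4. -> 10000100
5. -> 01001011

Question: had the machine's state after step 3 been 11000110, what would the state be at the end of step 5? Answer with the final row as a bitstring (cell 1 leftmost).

00001011

state after step 3 := 11000110
4. -> 10101100
5. -> 00001011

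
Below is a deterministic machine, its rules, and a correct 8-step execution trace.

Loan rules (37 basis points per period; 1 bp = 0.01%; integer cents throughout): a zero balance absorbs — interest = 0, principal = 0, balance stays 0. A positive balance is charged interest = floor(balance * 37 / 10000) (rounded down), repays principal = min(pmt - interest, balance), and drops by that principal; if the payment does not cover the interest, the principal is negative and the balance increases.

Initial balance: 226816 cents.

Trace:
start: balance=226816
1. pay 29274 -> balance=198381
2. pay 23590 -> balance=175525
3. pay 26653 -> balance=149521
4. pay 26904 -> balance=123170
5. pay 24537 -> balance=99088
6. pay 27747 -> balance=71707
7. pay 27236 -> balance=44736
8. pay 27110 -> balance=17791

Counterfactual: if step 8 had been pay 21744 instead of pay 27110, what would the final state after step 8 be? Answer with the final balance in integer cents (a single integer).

23157

(re-executing from step 8 with the substitution; state before step 8: balance=44736)
8. pay 21744 -> balance=23157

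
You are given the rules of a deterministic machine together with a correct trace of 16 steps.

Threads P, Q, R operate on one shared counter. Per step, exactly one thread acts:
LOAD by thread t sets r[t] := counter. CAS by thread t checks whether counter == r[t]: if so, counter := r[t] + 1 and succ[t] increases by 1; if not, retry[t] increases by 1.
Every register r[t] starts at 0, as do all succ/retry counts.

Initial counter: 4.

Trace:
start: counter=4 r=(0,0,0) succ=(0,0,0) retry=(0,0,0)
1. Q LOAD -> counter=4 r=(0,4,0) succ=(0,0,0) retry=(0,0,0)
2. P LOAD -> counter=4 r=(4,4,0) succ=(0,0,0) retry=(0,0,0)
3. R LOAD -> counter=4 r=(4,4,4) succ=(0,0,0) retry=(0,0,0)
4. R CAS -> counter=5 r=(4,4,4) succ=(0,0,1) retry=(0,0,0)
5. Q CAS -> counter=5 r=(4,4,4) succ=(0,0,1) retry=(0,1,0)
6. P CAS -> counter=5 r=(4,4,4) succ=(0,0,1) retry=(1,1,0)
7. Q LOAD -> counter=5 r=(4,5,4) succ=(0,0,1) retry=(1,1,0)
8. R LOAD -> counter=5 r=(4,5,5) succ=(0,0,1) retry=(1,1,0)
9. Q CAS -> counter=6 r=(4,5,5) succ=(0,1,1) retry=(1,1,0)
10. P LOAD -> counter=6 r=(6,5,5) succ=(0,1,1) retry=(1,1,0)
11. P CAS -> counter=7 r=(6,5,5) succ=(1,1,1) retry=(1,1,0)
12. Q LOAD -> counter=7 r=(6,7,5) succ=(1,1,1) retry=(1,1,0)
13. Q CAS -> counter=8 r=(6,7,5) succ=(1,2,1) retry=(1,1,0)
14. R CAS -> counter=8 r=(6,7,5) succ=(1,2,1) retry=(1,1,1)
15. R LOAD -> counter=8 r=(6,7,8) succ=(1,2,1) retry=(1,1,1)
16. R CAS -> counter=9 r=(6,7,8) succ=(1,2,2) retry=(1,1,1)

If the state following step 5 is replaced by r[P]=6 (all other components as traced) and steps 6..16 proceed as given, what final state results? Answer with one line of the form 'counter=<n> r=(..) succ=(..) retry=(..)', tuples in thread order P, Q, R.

counter=9 r=(6,7,8) succ=(1,2,2) retry=(1,1,1)

state after step 5 := counter=5 r=(6,4,4) succ=(0,0,1) retry=(0,1,0)
6. P CAS -> counter=5 r=(6,4,4) succ=(0,0,1) retry=(1,1,0)
7. Q LOAD -> counter=5 r=(6,5,4) succ=(0,0,1) retry=(1,1,0)
8. R LOAD -> counter=5 r=(6,5,5) succ=(0,0,1) retry=(1,1,0)
9. Q CAS -> counter=6 r=(6,5,5) succ=(0,1,1) retry=(1,1,0)
10. P LOAD -> counter=6 r=(6,5,5) succ=(0,1,1) retry=(1,1,0)
11. P CAS -> counter=7 r=(6,5,5) succ=(1,1,1) retry=(1,1,0)
12. Q LOAD -> counter=7 r=(6,7,5) succ=(1,1,1) retry=(1,1,0)
13. Q CAS -> counter=8 r=(6,7,5) succ=(1,2,1) retry=(1,1,0)
14. R CAS -> counter=8 r=(6,7,5) succ=(1,2,1) retry=(1,1,1)
15. R LOAD -> counter=8 r=(6,7,8) succ=(1,2,1) retry=(1,1,1)
16. R CAS -> counter=9 r=(6,7,8) succ=(1,2,2) retry=(1,1,1)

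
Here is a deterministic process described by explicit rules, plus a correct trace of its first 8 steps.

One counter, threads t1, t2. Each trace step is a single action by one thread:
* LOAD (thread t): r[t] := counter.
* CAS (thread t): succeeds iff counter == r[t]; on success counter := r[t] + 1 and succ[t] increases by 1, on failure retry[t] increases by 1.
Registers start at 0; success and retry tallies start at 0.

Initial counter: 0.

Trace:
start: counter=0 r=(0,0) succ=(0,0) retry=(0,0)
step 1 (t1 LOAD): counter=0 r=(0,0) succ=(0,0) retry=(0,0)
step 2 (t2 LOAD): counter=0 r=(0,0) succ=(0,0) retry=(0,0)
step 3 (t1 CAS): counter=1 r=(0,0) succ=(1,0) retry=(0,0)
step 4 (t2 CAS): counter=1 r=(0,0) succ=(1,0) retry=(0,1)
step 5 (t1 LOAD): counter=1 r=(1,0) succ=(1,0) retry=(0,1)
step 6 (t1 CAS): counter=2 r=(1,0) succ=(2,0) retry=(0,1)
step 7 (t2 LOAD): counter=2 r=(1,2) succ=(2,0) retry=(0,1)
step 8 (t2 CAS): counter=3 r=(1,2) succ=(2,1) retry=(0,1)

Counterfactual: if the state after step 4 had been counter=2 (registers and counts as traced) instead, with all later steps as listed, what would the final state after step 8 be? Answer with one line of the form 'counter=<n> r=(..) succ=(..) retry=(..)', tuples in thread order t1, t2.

state after step 4 := counter=2 r=(0,0) succ=(1,0) retry=(0,1)
step 5 (t1 LOAD): counter=2 r=(2,0) succ=(1,0) retry=(0,1)
step 6 (t1 CAS): counter=3 r=(2,0) succ=(2,0) retry=(0,1)
step 7 (t2 LOAD): counter=3 r=(2,3) succ=(2,0) retry=(0,1)
step 8 (t2 CAS): counter=4 r=(2,3) succ=(2,1) retry=(0,1)

counter=4 r=(2,3) succ=(2,1) retry=(0,1)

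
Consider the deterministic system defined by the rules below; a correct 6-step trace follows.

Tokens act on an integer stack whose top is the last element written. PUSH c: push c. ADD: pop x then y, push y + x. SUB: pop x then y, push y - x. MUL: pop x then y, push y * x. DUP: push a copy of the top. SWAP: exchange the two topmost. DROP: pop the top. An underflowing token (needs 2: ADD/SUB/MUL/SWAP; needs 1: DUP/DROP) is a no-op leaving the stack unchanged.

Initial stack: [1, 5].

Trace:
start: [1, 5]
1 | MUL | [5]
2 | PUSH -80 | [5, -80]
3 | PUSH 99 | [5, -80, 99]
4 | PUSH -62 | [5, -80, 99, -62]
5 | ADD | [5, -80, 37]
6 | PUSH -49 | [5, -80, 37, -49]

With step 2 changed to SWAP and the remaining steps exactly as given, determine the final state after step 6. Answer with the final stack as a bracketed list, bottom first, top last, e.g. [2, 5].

(re-executing from step 2 with the substitution; state before step 2: [5])
2 | SWAP | [5]
3 | PUSH 99 | [5, 99]
4 | PUSH -62 | [5, 99, -62]
5 | ADD | [5, 37]
6 | PUSH -49 | [5, 37, -49]

[5, 37, -49]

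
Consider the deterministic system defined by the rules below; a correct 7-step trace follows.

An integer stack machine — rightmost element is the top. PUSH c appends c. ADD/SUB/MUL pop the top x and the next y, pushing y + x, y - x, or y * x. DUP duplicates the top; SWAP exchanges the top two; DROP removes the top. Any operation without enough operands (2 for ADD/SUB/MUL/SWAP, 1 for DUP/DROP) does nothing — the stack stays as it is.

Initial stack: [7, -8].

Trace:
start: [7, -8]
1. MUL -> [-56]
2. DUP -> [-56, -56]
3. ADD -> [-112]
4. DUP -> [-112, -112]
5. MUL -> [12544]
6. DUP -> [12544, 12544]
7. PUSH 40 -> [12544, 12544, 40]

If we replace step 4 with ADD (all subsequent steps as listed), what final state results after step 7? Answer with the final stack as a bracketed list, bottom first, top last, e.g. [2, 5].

[-112, -112, 40]

(re-executing from step 4 with the substitution; state before step 4: [-112])
4. ADD -> [-112]
5. MUL -> [-112]
6. DUP -> [-112, -112]
7. PUSH 40 -> [-112, -112, 40]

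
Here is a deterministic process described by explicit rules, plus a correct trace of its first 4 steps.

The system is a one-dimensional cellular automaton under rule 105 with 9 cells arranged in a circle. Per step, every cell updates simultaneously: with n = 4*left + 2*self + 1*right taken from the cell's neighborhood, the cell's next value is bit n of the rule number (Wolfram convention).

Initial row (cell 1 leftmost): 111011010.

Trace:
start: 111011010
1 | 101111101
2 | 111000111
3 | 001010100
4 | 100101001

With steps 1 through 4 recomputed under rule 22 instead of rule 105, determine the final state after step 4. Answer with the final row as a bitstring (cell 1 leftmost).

(re-executing steps 1..4 under rule 22; state before step 1: 111011010)
1 | 000000010
2 | 000000111
3 | 100001000
4 | 110011101

110011101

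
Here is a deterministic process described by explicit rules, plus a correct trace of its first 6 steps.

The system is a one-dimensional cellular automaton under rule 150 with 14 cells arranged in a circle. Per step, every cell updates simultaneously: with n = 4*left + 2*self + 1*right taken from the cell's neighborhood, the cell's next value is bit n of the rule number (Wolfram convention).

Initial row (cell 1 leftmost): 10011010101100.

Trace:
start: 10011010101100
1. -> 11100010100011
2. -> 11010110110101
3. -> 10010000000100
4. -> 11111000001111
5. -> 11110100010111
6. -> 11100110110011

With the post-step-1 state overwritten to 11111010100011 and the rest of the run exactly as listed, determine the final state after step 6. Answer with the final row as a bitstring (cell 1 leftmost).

state after step 1 := 11111010100011
2. -> 11110010110101
3. -> 11101110000100
4. -> 01000101001111
5. -> 01101101110110
6. -> 10000000100001

10000000100001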